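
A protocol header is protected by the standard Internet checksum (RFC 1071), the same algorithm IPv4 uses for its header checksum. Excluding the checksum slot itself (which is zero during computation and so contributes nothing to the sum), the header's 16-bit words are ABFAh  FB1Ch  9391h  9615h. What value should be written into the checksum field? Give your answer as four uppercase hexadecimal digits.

2F41

One's-complement addition (fold any carry out of bit 15 back into bit 0):
  0xABFA + 0xFB1C = 0x1A716 → wrap carry → 0xA717
  0xA717 + 0x9391 = 0x13AA8 → wrap carry → 0x3AA9
  0x3AA9 + 0x9615 = 0x0D0BE
One's-complement sum = 0xD0BE.
Checksum = ~0xD0BE & 0xFFFF = 0x2F41.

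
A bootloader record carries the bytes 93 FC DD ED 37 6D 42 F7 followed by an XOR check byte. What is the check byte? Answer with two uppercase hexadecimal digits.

B0

XOR the bytes together:
  start with 0x93
  0x93 ⊕ 0xFC = 0x6F
  0x6F ⊕ 0xDD = 0xB2
  0xB2 ⊕ 0xED = 0x5F
  0x5F ⊕ 0x37 = 0x68
  0x68 ⊕ 0x6D = 0x05
  0x05 ⊕ 0x42 = 0x47
  0x47 ⊕ 0xF7 = 0xB0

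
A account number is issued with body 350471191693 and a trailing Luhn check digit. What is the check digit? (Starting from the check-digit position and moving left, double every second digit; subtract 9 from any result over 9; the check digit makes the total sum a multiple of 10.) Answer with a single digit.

Partial digits right→left: 3 9 6 1 9 1 1 7 4 0 5 3
Double every second digit counting from the check-digit position (so the 1st, 3rd, 5th, ... of the partial from the right).
  doubled (with −9 where >9): 6 3 9 2 8 1 → sum 29
  kept as-is: 9 1 1 7 0 3 → sum 21
Total = 29 + 21 = 50.
Check digit = (10 − (50 mod 10)) mod 10 = 0.

0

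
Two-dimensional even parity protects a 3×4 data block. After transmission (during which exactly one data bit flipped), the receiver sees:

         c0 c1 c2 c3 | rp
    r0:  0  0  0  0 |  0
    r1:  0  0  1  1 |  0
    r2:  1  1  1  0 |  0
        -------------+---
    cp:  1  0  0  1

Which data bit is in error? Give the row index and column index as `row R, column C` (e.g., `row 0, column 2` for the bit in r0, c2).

row 2, column 1

Recompute each row's even parity and compare to rp:
  r0: data parity 0, sent rp 0 → ok
  r1: data parity 0, sent rp 0 → ok
  r2: data parity 1, sent rp 0 → mismatch
Recompute each column's even parity and compare to cp:
  c0: data parity 1, sent cp 1 → ok
  c1: data parity 1, sent cp 0 → mismatch
  c2: data parity 0, sent cp 0 → ok
  c3: data parity 1, sent cp 1 → ok
Exactly one row (r2) and one column (c1) fail → the flipped bit is at their intersection.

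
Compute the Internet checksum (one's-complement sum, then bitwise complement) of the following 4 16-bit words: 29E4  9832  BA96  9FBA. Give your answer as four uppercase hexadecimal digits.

E397

One's-complement addition (fold any carry out of bit 15 back into bit 0):
  0x29E4 + 0x9832 = 0x0C216
  0xC216 + 0xBA96 = 0x17CAC → wrap carry → 0x7CAD
  0x7CAD + 0x9FBA = 0x11C67 → wrap carry → 0x1C68
One's-complement sum = 0x1C68.
Checksum = ~0x1C68 & 0xFFFF = 0xE397.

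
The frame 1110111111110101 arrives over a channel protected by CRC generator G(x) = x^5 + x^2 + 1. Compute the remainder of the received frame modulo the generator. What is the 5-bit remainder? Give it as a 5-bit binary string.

Modulo-2 division of 1110111111110101 by 100101:
  pos 0: 111011 XOR 100101 = 011110
  pos 1: 111101 XOR 100101 = 011000
  pos 2: 110001 XOR 100101 = 010100
  pos 3: 101001 XOR 100101 = 001100
  pos 5: 110011 XOR 100101 = 010110
  pos 6: 101101 XOR 100101 = 001000
  pos 8: 100001 XOR 100101 = 000100
Remainder = 10001 (nonzero — an error is detected).

10001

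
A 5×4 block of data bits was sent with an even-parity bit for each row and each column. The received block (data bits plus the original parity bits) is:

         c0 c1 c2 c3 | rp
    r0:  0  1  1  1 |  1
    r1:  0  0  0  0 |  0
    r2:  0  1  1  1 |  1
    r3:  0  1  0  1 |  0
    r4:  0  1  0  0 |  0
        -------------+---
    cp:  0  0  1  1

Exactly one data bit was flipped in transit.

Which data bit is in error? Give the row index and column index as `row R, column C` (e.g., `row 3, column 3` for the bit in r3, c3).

row 4, column 2

Recompute each row's even parity and compare to rp:
  r0: data parity 1, sent rp 1 → ok
  r1: data parity 0, sent rp 0 → ok
  r2: data parity 1, sent rp 1 → ok
  r3: data parity 0, sent rp 0 → ok
  r4: data parity 1, sent rp 0 → mismatch
Recompute each column's even parity and compare to cp:
  c0: data parity 0, sent cp 0 → ok
  c1: data parity 0, sent cp 0 → ok
  c2: data parity 0, sent cp 1 → mismatch
  c3: data parity 1, sent cp 1 → ok
Exactly one row (r4) and one column (c2) fail → the flipped bit is at their intersection.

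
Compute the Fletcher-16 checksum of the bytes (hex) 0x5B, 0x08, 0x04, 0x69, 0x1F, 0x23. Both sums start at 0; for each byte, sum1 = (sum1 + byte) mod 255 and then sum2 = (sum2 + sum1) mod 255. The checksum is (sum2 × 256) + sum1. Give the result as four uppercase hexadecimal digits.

Running sums (mod 255):
  after byte 0 (0x5B): sum1=91, sum2=91
  after byte 1 (0x08): sum1=99, sum2=190
  after byte 2 (0x04): sum1=103, sum2=38
  after byte 3 (0x69): sum1=208, sum2=246
  after byte 4 (0x1F): sum1=239, sum2=230
  after byte 5 (0x23): sum1=19, sum2=249
Checksum = sum2·256 + sum1 = 249·256 + 19 = 63763 = 0xF913.

F913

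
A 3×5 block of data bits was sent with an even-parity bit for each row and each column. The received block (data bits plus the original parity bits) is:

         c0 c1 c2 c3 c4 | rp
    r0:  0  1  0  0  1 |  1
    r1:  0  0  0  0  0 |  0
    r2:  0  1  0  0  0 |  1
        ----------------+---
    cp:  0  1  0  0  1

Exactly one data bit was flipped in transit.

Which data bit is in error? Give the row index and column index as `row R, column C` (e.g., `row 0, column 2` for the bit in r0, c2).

row 0, column 1

Recompute each row's even parity and compare to rp:
  r0: data parity 0, sent rp 1 → mismatch
  r1: data parity 0, sent rp 0 → ok
  r2: data parity 1, sent rp 1 → ok
Recompute each column's even parity and compare to cp:
  c0: data parity 0, sent cp 0 → ok
  c1: data parity 0, sent cp 1 → mismatch
  c2: data parity 0, sent cp 0 → ok
  c3: data parity 0, sent cp 0 → ok
  c4: data parity 1, sent cp 1 → ok
Exactly one row (r0) and one column (c1) fail → the flipped bit is at their intersection.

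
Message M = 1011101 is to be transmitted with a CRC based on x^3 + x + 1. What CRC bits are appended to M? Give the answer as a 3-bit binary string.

100

Append 3 zeros: 1011101000. Divide by 1011 (XOR where the leading bit is 1):
  pos 0: 1011 XOR 1011 = 0000
  pos 4: 1010 XOR 1011 = 0001
Remainder (last 3 bits) = 100. This is the CRC / FCS.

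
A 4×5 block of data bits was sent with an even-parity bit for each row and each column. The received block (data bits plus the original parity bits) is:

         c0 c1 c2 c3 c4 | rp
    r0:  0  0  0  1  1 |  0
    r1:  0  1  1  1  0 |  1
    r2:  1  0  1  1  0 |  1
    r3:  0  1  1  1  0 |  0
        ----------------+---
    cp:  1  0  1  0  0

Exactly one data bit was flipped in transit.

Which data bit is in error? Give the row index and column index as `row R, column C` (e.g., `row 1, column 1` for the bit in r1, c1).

Recompute each row's even parity and compare to rp:
  r0: data parity 0, sent rp 0 → ok
  r1: data parity 1, sent rp 1 → ok
  r2: data parity 1, sent rp 1 → ok
  r3: data parity 1, sent rp 0 → mismatch
Recompute each column's even parity and compare to cp:
  c0: data parity 1, sent cp 1 → ok
  c1: data parity 0, sent cp 0 → ok
  c2: data parity 1, sent cp 1 → ok
  c3: data parity 0, sent cp 0 → ok
  c4: data parity 1, sent cp 0 → mismatch
Exactly one row (r3) and one column (c4) fail → the flipped bit is at their intersection.

row 3, column 4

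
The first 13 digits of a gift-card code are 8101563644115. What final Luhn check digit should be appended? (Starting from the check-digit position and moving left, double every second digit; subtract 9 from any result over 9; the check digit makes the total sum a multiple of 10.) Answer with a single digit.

6

Partial digits right→left: 5 1 1 4 4 6 3 6 5 1 0 1 8
Double every second digit counting from the check-digit position (so the 1st, 3rd, 5th, ... of the partial from the right).
  doubled (with −9 where >9): 1 2 8 6 1 0 7 → sum 25
  kept as-is: 1 4 6 6 1 1 → sum 19
Total = 25 + 19 = 44.
Check digit = (10 − (44 mod 10)) mod 10 = 6.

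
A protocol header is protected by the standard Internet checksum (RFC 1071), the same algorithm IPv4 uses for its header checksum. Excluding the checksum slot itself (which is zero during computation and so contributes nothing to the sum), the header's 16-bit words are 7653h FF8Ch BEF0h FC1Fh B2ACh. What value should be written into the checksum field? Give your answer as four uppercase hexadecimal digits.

One's-complement addition (fold any carry out of bit 15 back into bit 0):
  0x7653 + 0xFF8C = 0x175DF → wrap carry → 0x75E0
  0x75E0 + 0xBEF0 = 0x134D0 → wrap carry → 0x34D1
  0x34D1 + 0xFC1F = 0x130F0 → wrap carry → 0x30F1
  0x30F1 + 0xB2AC = 0x0E39D
One's-complement sum = 0xE39D.
Checksum = ~0xE39D & 0xFFFF = 0x1C62.

1C62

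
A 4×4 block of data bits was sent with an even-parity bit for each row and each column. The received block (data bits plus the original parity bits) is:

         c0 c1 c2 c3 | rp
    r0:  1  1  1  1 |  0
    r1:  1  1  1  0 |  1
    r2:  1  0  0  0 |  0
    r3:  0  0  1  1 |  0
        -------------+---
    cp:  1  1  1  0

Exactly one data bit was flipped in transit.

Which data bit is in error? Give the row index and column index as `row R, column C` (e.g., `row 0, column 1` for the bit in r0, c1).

Recompute each row's even parity and compare to rp:
  r0: data parity 0, sent rp 0 → ok
  r1: data parity 1, sent rp 1 → ok
  r2: data parity 1, sent rp 0 → mismatch
  r3: data parity 0, sent rp 0 → ok
Recompute each column's even parity and compare to cp:
  c0: data parity 1, sent cp 1 → ok
  c1: data parity 0, sent cp 1 → mismatch
  c2: data parity 1, sent cp 1 → ok
  c3: data parity 0, sent cp 0 → ok
Exactly one row (r2) and one column (c1) fail → the flipped bit is at their intersection.

row 2, column 1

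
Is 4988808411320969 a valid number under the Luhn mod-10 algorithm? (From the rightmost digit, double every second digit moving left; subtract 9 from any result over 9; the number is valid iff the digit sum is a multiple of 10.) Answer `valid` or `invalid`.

invalid

From the right, keep odd positions and double even positions (subtract 9 from any doubled value over 9):
  doubled (positions 2,4,...): 3 0 6 2 7 7 7 8 → sum 40
  kept (positions 1,3,...): 9 9 2 1 4 0 8 9 → sum 42
Total = 82.
82 mod 10 = 2, so the number is invalid.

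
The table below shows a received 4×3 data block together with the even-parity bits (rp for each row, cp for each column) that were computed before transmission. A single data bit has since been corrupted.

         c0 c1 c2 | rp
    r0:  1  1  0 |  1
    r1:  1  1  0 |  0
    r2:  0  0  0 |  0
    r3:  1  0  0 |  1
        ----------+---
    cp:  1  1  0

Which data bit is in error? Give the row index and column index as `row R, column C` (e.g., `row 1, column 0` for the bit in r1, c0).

row 0, column 1

Recompute each row's even parity and compare to rp:
  r0: data parity 0, sent rp 1 → mismatch
  r1: data parity 0, sent rp 0 → ok
  r2: data parity 0, sent rp 0 → ok
  r3: data parity 1, sent rp 1 → ok
Recompute each column's even parity and compare to cp:
  c0: data parity 1, sent cp 1 → ok
  c1: data parity 0, sent cp 1 → mismatch
  c2: data parity 0, sent cp 0 → ok
Exactly one row (r0) and one column (c1) fail → the flipped bit is at their intersection.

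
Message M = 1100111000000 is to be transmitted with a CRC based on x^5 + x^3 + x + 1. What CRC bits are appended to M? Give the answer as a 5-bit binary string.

01110

Append 5 zeros: 110011100000000000. Divide by 101011 (XOR where the leading bit is 1):
  pos 0: 110011 XOR 101011 = 011000
  pos 1: 110001 XOR 101011 = 011010
  pos 2: 110100 XOR 101011 = 011111
  pos 3: 111110 XOR 101011 = 010101
  pos 4: 101010 XOR 101011 = 000001
  pos 9: 100000 XOR 101011 = 001011
  pos 11: 101100 XOR 101011 = 000111
Remainder (last 5 bits) = 01110. This is the CRC / FCS.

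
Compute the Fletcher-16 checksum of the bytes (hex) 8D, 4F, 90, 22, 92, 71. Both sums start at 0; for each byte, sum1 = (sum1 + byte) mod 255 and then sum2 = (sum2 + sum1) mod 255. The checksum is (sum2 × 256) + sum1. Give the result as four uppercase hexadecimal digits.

Running sums (mod 255):
  after byte 0 (8D): sum1=141, sum2=141
  after byte 1 (4F): sum1=220, sum2=106
  after byte 2 (90): sum1=109, sum2=215
  after byte 3 (22): sum1=143, sum2=103
  after byte 4 (92): sum1=34, sum2=137
  after byte 5 (71): sum1=147, sum2=29
Checksum = sum2·256 + sum1 = 29·256 + 147 = 7571 = 0x1D93.

1D93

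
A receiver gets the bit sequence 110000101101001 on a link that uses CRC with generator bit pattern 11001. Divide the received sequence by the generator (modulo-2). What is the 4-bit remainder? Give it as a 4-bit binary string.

1001

Modulo-2 division of 110000101101001 by 11001:
  pos 0: 11000 XOR 11001 = 00001
  pos 4: 10101 XOR 11001 = 01100
  pos 5: 11001 XOR 11001 = 00000
Remainder = 1001 (nonzero — an error is detected).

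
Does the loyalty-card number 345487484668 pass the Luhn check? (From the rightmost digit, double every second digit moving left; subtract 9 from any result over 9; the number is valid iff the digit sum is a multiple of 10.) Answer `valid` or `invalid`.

From the right, keep odd positions and double even positions (subtract 9 from any doubled value over 9):
  doubled (positions 2,4,...): 3 8 8 7 1 6 → sum 33
  kept (positions 1,3,...): 8 6 8 7 4 4 → sum 37
Total = 70.
70 mod 10 = 0, so the number is valid.

valid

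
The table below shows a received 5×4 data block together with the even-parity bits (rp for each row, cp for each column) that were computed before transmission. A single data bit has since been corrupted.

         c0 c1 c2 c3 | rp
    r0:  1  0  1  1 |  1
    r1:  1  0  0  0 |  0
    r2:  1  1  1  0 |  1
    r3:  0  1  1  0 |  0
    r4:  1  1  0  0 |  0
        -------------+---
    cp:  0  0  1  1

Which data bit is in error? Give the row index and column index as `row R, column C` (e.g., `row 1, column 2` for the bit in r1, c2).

row 1, column 1

Recompute each row's even parity and compare to rp:
  r0: data parity 1, sent rp 1 → ok
  r1: data parity 1, sent rp 0 → mismatch
  r2: data parity 1, sent rp 1 → ok
  r3: data parity 0, sent rp 0 → ok
  r4: data parity 0, sent rp 0 → ok
Recompute each column's even parity and compare to cp:
  c0: data parity 0, sent cp 0 → ok
  c1: data parity 1, sent cp 0 → mismatch
  c2: data parity 1, sent cp 1 → ok
  c3: data parity 1, sent cp 1 → ok
Exactly one row (r1) and one column (c1) fail → the flipped bit is at their intersection.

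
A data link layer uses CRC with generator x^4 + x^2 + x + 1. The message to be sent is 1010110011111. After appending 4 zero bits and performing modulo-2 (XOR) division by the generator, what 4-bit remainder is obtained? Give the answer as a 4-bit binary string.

1101

Append 4 zeros: 10101100111110000. Divide by 10111 (XOR where the leading bit is 1):
  pos 0: 10101 XOR 10111 = 00010
  pos 3: 10100 XOR 10111 = 00011
  pos 6: 11111 XOR 10111 = 01000
  pos 7: 10001 XOR 10111 = 00110
  pos 9: 11010 XOR 10111 = 01101
  pos 10: 11010 XOR 10111 = 01101
  pos 11: 11010 XOR 10111 = 01101
  pos 12: 11010 XOR 10111 = 01101
Remainder (last 4 bits) = 1101. This is the CRC / FCS.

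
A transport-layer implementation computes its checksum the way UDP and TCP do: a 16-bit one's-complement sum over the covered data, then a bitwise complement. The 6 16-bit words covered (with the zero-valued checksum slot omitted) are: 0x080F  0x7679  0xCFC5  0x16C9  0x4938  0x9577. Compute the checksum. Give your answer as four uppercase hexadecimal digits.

One's-complement addition (fold any carry out of bit 15 back into bit 0):
  0x080F + 0x7679 = 0x07E88
  0x7E88 + 0xCFC5 = 0x14E4D → wrap carry → 0x4E4E
  0x4E4E + 0x16C9 = 0x06517
  0x6517 + 0x4938 = 0x0AE4F
  0xAE4F + 0x9577 = 0x143C6 → wrap carry → 0x43C7
One's-complement sum = 0x43C7.
Checksum = ~0x43C7 & 0xFFFF = 0xBC38.

BC38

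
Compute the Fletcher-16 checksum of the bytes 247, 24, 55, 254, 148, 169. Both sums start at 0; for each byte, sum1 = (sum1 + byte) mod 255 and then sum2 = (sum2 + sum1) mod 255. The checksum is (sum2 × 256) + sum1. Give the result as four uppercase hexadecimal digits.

Running sums (mod 255):
  after byte 0 (247): sum1=247, sum2=247
  after byte 1 (24): sum1=16, sum2=8
  after byte 2 (55): sum1=71, sum2=79
  after byte 3 (254): sum1=70, sum2=149
  after byte 4 (148): sum1=218, sum2=112
  after byte 5 (169): sum1=132, sum2=244
Checksum = sum2·256 + sum1 = 244·256 + 132 = 62596 = 0xF484.

F484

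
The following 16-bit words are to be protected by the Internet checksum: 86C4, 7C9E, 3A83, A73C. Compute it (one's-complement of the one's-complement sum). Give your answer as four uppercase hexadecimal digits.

1ADD

One's-complement addition (fold any carry out of bit 15 back into bit 0):
  0x86C4 + 0x7C9E = 0x10362 → wrap carry → 0x0363
  0x0363 + 0x3A83 = 0x03DE6
  0x3DE6 + 0xA73C = 0x0E522
One's-complement sum = 0xE522.
Checksum = ~0xE522 & 0xFFFF = 0x1ADD.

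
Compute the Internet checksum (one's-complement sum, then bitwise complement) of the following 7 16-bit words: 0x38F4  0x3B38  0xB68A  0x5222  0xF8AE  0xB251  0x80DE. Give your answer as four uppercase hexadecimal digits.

One's-complement addition (fold any carry out of bit 15 back into bit 0):
  0x38F4 + 0x3B38 = 0x0742C
  0x742C + 0xB68A = 0x12AB6 → wrap carry → 0x2AB7
  0x2AB7 + 0x5222 = 0x07CD9
  0x7CD9 + 0xF8AE = 0x17587 → wrap carry → 0x7588
  0x7588 + 0xB251 = 0x127D9 → wrap carry → 0x27DA
  0x27DA + 0x80DE = 0x0A8B8
One's-complement sum = 0xA8B8.
Checksum = ~0xA8B8 & 0xFFFF = 0x5747.

5747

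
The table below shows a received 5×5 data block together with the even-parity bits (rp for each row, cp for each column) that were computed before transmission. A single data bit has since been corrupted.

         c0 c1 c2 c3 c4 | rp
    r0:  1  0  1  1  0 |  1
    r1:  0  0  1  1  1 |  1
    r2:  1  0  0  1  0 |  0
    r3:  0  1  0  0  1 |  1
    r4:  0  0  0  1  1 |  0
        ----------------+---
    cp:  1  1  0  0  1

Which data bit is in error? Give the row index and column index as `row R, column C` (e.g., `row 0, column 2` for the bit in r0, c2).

row 3, column 0

Recompute each row's even parity and compare to rp:
  r0: data parity 1, sent rp 1 → ok
  r1: data parity 1, sent rp 1 → ok
  r2: data parity 0, sent rp 0 → ok
  r3: data parity 0, sent rp 1 → mismatch
  r4: data parity 0, sent rp 0 → ok
Recompute each column's even parity and compare to cp:
  c0: data parity 0, sent cp 1 → mismatch
  c1: data parity 1, sent cp 1 → ok
  c2: data parity 0, sent cp 0 → ok
  c3: data parity 0, sent cp 0 → ok
  c4: data parity 1, sent cp 1 → ok
Exactly one row (r3) and one column (c0) fail → the flipped bit is at their intersection.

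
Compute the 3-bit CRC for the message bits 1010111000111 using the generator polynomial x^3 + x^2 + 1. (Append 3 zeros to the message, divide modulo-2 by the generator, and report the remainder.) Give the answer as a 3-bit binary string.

011

Append 3 zeros: 1010111000111000. Divide by 1101 (XOR where the leading bit is 1):
  pos 0: 1010 XOR 1101 = 0111
  pos 1: 1111 XOR 1101 = 0010
  pos 3: 1011 XOR 1101 = 0110
  pos 4: 1100 XOR 1101 = 0001
  pos 7: 1001 XOR 1101 = 0100
  pos 8: 1001 XOR 1101 = 0100
  pos 9: 1001 XOR 1101 = 0100
  pos 10: 1000 XOR 1101 = 0101
  pos 11: 1010 XOR 1101 = 0111
  pos 12: 1110 XOR 1101 = 0011
Remainder (last 3 bits) = 011. This is the CRC / FCS.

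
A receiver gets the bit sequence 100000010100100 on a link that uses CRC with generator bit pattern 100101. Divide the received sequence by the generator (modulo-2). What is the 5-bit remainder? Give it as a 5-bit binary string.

01000

Modulo-2 division of 100000010100100 by 100101:
  pos 0: 100000 XOR 100101 = 000101
  pos 3: 101010 XOR 100101 = 001111
  pos 5: 111110 XOR 100101 = 011011
  pos 6: 110110 XOR 100101 = 010011
  pos 7: 100111 XOR 100101 = 000010
Remainder = 01000 (nonzero — an error is detected).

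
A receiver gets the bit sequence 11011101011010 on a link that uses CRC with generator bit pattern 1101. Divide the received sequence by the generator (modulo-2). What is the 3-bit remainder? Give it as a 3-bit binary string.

Modulo-2 division of 11011101011010 by 1101:
  pos 0: 1101 XOR 1101 = 0000
  pos 4: 1101 XOR 1101 = 0000
  pos 9: 1101 XOR 1101 = 0000
Remainder = 000 (zero — the frame passes the CRC check).

000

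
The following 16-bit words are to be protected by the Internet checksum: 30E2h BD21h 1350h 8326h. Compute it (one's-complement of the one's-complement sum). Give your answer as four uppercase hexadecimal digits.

7B85

One's-complement addition (fold any carry out of bit 15 back into bit 0):
  0x30E2 + 0xBD21 = 0x0EE03
  0xEE03 + 0x1350 = 0x10153 → wrap carry → 0x0154
  0x0154 + 0x8326 = 0x0847A
One's-complement sum = 0x847A.
Checksum = ~0x847A & 0xFFFF = 0x7B85.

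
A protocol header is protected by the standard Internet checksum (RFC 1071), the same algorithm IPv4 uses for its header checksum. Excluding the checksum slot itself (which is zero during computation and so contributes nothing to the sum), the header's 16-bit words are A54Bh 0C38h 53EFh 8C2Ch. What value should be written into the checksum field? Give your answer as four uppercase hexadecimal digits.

6E60

One's-complement addition (fold any carry out of bit 15 back into bit 0):
  0xA54B + 0x0C38 = 0x0B183
  0xB183 + 0x53EF = 0x10572 → wrap carry → 0x0573
  0x0573 + 0x8C2C = 0x0919F
One's-complement sum = 0x919F.
Checksum = ~0x919F & 0xFFFF = 0x6E60.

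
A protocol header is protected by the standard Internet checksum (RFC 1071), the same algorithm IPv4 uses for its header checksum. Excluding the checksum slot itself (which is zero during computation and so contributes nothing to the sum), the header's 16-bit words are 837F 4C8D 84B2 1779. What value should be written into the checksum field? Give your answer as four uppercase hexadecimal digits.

One's-complement addition (fold any carry out of bit 15 back into bit 0):
  0x837F + 0x4C8D = 0x0D00C
  0xD00C + 0x84B2 = 0x154BE → wrap carry → 0x54BF
  0x54BF + 0x1779 = 0x06C38
One's-complement sum = 0x6C38.
Checksum = ~0x6C38 & 0xFFFF = 0x93C7.

93C7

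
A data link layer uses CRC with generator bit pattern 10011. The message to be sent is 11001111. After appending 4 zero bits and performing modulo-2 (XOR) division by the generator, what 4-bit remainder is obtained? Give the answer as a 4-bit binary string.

Append 4 zeros: 110011110000. Divide by 10011 (XOR where the leading bit is 1):
  pos 0: 11001 XOR 10011 = 01010
  pos 1: 10101 XOR 10011 = 00110
  pos 3: 11011 XOR 10011 = 01000
  pos 4: 10000 XOR 10011 = 00011
  pos 7: 11000 XOR 10011 = 01011
Remainder (last 4 bits) = 1011. This is the CRC / FCS.

1011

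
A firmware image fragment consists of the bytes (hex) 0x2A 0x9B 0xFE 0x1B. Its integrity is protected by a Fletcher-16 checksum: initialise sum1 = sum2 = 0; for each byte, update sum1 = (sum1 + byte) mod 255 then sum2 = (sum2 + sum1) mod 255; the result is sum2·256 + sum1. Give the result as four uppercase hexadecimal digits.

Running sums (mod 255):
  after byte 0 (0x2A): sum1=42, sum2=42
  after byte 1 (0x9B): sum1=197, sum2=239
  after byte 2 (0xFE): sum1=196, sum2=180
  after byte 3 (0x1B): sum1=223, sum2=148
Checksum = sum2·256 + sum1 = 148·256 + 223 = 38111 = 0x94DF.

94DF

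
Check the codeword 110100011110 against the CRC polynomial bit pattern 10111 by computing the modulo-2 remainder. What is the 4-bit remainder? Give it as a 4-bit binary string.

Modulo-2 division of 110100011110 by 10111:
  pos 0: 11010 XOR 10111 = 01101
  pos 1: 11010 XOR 10111 = 01101
  pos 2: 11010 XOR 10111 = 01101
  pos 3: 11011 XOR 10111 = 01100
  pos 4: 11001 XOR 10111 = 01110
  pos 5: 11101 XOR 10111 = 01010
  pos 6: 10101 XOR 10111 = 00010
Remainder = 0100 (nonzero — an error is detected).

0100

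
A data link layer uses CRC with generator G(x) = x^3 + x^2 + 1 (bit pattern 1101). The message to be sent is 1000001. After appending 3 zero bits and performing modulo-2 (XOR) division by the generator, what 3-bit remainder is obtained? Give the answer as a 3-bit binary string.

Append 3 zeros: 1000001000. Divide by 1101 (XOR where the leading bit is 1):
  pos 0: 1000 XOR 1101 = 0101
  pos 1: 1010 XOR 1101 = 0111
  pos 2: 1110 XOR 1101 = 0011
  pos 4: 1110 XOR 1101 = 0011
  pos 6: 1100 XOR 1101 = 0001
Remainder (last 3 bits) = 001. This is the CRC / FCS.

001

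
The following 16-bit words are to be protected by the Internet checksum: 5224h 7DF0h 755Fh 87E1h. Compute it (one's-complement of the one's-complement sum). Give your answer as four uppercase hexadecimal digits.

One's-complement addition (fold any carry out of bit 15 back into bit 0):
  0x5224 + 0x7DF0 = 0x0D014
  0xD014 + 0x755F = 0x14573 → wrap carry → 0x4574
  0x4574 + 0x87E1 = 0x0CD55
One's-complement sum = 0xCD55.
Checksum = ~0xCD55 & 0xFFFF = 0x32AA.

32AA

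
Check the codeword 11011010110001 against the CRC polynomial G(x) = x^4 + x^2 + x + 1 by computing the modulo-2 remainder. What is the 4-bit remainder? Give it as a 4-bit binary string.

0000

Modulo-2 division of 11011010110001 by 10111:
  pos 0: 11011 XOR 10111 = 01100
  pos 1: 11000 XOR 10111 = 01111
  pos 2: 11111 XOR 10111 = 01000
  pos 3: 10000 XOR 10111 = 00111
  pos 5: 11111 XOR 10111 = 01000
  pos 6: 10000 XOR 10111 = 00111
  pos 8: 11100 XOR 10111 = 01011
  pos 9: 10111 XOR 10111 = 00000
Remainder = 0000 (zero — the frame passes the CRC check).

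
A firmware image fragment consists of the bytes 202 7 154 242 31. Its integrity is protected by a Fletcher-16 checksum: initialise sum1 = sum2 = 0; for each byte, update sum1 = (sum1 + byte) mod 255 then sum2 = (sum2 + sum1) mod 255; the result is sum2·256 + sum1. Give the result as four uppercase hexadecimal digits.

Running sums (mod 255):
  after byte 0 (202): sum1=202, sum2=202
  after byte 1 (7): sum1=209, sum2=156
  after byte 2 (154): sum1=108, sum2=9
  after byte 3 (242): sum1=95, sum2=104
  after byte 4 (31): sum1=126, sum2=230
Checksum = sum2·256 + sum1 = 230·256 + 126 = 59006 = 0xE67E.

E67E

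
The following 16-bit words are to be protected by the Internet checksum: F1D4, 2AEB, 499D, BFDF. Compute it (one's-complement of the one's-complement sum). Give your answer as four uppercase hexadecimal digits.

One's-complement addition (fold any carry out of bit 15 back into bit 0):
  0xF1D4 + 0x2AEB = 0x11CBF → wrap carry → 0x1CC0
  0x1CC0 + 0x499D = 0x0665D
  0x665D + 0xBFDF = 0x1263C → wrap carry → 0x263D
One's-complement sum = 0x263D.
Checksum = ~0x263D & 0xFFFF = 0xD9C2.

D9C2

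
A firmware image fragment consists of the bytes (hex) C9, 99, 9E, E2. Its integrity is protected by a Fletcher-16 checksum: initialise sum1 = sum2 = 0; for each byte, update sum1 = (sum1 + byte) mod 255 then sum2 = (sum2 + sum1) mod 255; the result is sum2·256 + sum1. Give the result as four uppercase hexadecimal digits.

Running sums (mod 255):
  after byte 0 (C9): sum1=201, sum2=201
  after byte 1 (99): sum1=99, sum2=45
  after byte 2 (9E): sum1=2, sum2=47
  after byte 3 (E2): sum1=228, sum2=20
Checksum = sum2·256 + sum1 = 20·256 + 228 = 5348 = 0x14E4.

14E4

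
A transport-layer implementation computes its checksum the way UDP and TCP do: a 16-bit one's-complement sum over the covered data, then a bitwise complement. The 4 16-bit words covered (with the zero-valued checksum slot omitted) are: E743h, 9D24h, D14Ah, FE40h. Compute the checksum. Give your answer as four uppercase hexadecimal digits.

One's-complement addition (fold any carry out of bit 15 back into bit 0):
  0xE743 + 0x9D24 = 0x18467 → wrap carry → 0x8468
  0x8468 + 0xD14A = 0x155B2 → wrap carry → 0x55B3
  0x55B3 + 0xFE40 = 0x153F3 → wrap carry → 0x53F4
One's-complement sum = 0x53F4.
Checksum = ~0x53F4 & 0xFFFF = 0xAC0B.

AC0B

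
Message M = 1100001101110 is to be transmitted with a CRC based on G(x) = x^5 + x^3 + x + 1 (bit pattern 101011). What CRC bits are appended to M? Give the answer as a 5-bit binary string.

Append 5 zeros: 110000110111000000. Divide by 101011 (XOR where the leading bit is 1):
  pos 0: 110000 XOR 101011 = 011011
  pos 1: 110111 XOR 101011 = 011100
  pos 2: 111001 XOR 101011 = 010010
  pos 3: 100100 XOR 101011 = 001111
  pos 5: 111111 XOR 101011 = 010100
  pos 6: 101001 XOR 101011 = 000010
  pos 10: 100000 XOR 101011 = 001011
  pos 12: 101100 XOR 101011 = 000111
Remainder (last 5 bits) = 00111. This is the CRC / FCS.

00111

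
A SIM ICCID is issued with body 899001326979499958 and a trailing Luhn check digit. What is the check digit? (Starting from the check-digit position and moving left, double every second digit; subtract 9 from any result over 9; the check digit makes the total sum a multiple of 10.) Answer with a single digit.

Partial digits right→left: 8 5 9 9 9 4 9 7 9 6 2 3 1 0 0 9 9 8
Double every second digit counting from the check-digit position (so the 1st, 3rd, 5th, ... of the partial from the right).
  doubled (with −9 where >9): 7 9 9 9 9 4 2 0 9 → sum 58
  kept as-is: 5 9 4 7 6 3 0 9 8 → sum 51
Total = 58 + 51 = 109.
Check digit = (10 − (109 mod 10)) mod 10 = 1.

1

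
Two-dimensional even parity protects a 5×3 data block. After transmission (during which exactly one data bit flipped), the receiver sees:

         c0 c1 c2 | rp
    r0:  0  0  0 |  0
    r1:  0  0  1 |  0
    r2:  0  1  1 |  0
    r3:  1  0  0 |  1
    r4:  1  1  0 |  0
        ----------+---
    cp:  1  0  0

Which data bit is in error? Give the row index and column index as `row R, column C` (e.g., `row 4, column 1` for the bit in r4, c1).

row 1, column 0

Recompute each row's even parity and compare to rp:
  r0: data parity 0, sent rp 0 → ok
  r1: data parity 1, sent rp 0 → mismatch
  r2: data parity 0, sent rp 0 → ok
  r3: data parity 1, sent rp 1 → ok
  r4: data parity 0, sent rp 0 → ok
Recompute each column's even parity and compare to cp:
  c0: data parity 0, sent cp 1 → mismatch
  c1: data parity 0, sent cp 0 → ok
  c2: data parity 0, sent cp 0 → ok
Exactly one row (r1) and one column (c0) fail → the flipped bit is at their intersection.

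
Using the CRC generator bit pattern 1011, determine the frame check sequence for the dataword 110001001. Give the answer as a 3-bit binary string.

Append 3 zeros: 110001001000. Divide by 1011 (XOR where the leading bit is 1):
  pos 0: 1100 XOR 1011 = 0111
  pos 1: 1110 XOR 1011 = 0101
  pos 2: 1011 XOR 1011 = 0000
  pos 8: 1000 XOR 1011 = 0011
Remainder (last 3 bits) = 011. This is the CRC / FCS.

011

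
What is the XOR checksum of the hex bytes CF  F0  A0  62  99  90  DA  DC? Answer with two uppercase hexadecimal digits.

F2

XOR the bytes together:
  start with 0xCF
  0xCF ⊕ 0xF0 = 0x3F
  0x3F ⊕ 0xA0 = 0x9F
  0x9F ⊕ 0x62 = 0xFD
  0xFD ⊕ 0x99 = 0x64
  0x64 ⊕ 0x90 = 0xF4
  0xF4 ⊕ 0xDA = 0x2E
  0x2E ⊕ 0xDC = 0xF2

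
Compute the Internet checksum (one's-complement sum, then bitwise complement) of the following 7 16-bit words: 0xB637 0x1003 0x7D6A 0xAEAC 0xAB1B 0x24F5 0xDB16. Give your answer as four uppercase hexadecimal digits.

6286

One's-complement addition (fold any carry out of bit 15 back into bit 0):
  0xB637 + 0x1003 = 0x0C63A
  0xC63A + 0x7D6A = 0x143A4 → wrap carry → 0x43A5
  0x43A5 + 0xAEAC = 0x0F251
  0xF251 + 0xAB1B = 0x19D6C → wrap carry → 0x9D6D
  0x9D6D + 0x24F5 = 0x0C262
  0xC262 + 0xDB16 = 0x19D78 → wrap carry → 0x9D79
One's-complement sum = 0x9D79.
Checksum = ~0x9D79 & 0xFFFF = 0x6286.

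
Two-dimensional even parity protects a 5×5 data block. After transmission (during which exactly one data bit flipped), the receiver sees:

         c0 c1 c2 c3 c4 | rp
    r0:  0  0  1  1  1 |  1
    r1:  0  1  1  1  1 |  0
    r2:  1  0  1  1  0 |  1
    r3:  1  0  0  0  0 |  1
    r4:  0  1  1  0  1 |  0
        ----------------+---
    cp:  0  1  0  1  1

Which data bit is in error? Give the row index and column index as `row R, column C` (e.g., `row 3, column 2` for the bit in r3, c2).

Recompute each row's even parity and compare to rp:
  r0: data parity 1, sent rp 1 → ok
  r1: data parity 0, sent rp 0 → ok
  r2: data parity 1, sent rp 1 → ok
  r3: data parity 1, sent rp 1 → ok
  r4: data parity 1, sent rp 0 → mismatch
Recompute each column's even parity and compare to cp:
  c0: data parity 0, sent cp 0 → ok
  c1: data parity 0, sent cp 1 → mismatch
  c2: data parity 0, sent cp 0 → ok
  c3: data parity 1, sent cp 1 → ok
  c4: data parity 1, sent cp 1 → ok
Exactly one row (r4) and one column (c1) fail → the flipped bit is at their intersection.

row 4, column 1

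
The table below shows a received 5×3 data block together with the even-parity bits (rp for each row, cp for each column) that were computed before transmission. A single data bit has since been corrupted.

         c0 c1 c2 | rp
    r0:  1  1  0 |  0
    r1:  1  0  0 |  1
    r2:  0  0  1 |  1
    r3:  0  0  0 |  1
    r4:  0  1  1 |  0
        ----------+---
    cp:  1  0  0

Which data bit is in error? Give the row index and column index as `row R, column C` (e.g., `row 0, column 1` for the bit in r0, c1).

row 3, column 0

Recompute each row's even parity and compare to rp:
  r0: data parity 0, sent rp 0 → ok
  r1: data parity 1, sent rp 1 → ok
  r2: data parity 1, sent rp 1 → ok
  r3: data parity 0, sent rp 1 → mismatch
  r4: data parity 0, sent rp 0 → ok
Recompute each column's even parity and compare to cp:
  c0: data parity 0, sent cp 1 → mismatch
  c1: data parity 0, sent cp 0 → ok
  c2: data parity 0, sent cp 0 → ok
Exactly one row (r3) and one column (c0) fail → the flipped bit is at their intersection.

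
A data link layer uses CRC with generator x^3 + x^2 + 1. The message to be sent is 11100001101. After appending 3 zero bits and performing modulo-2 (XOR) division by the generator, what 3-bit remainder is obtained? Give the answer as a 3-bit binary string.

010

Append 3 zeros: 11100001101000. Divide by 1101 (XOR where the leading bit is 1):
  pos 0: 1110 XOR 1101 = 0011
  pos 2: 1100 XOR 1101 = 0001
  pos 5: 1011 XOR 1101 = 0110
  pos 6: 1100 XOR 1101 = 0001
  pos 9: 1100 XOR 1101 = 0001
Remainder (last 3 bits) = 010. This is the CRC / FCS.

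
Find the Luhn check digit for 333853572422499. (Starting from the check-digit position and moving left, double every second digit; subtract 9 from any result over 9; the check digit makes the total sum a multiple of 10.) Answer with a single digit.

Partial digits right→left: 9 9 4 2 2 4 2 7 5 3 5 8 3 3 3
Double every second digit counting from the check-digit position (so the 1st, 3rd, 5th, ... of the partial from the right).
  doubled (with −9 where >9): 9 8 4 4 1 1 6 6 → sum 39
  kept as-is: 9 2 4 7 3 8 3 → sum 36
Total = 39 + 36 = 75.
Check digit = (10 − (75 mod 10)) mod 10 = 5.

5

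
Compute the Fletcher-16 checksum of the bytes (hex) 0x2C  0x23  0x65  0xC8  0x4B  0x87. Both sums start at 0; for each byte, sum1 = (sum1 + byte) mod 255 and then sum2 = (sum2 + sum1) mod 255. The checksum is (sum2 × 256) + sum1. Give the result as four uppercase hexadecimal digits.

C650

Running sums (mod 255):
  after byte 0 (0x2C): sum1=44, sum2=44
  after byte 1 (0x23): sum1=79, sum2=123
  after byte 2 (0x65): sum1=180, sum2=48
  after byte 3 (0xC8): sum1=125, sum2=173
  after byte 4 (0x4B): sum1=200, sum2=118
  after byte 5 (0x87): sum1=80, sum2=198
Checksum = sum2·256 + sum1 = 198·256 + 80 = 50768 = 0xC650.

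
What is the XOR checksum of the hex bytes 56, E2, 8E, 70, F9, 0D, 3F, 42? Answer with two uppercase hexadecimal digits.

XOR the bytes together:
  start with 0x56
  0x56 ⊕ 0xE2 = 0xB4
  0xB4 ⊕ 0x8E = 0x3A
  0x3A ⊕ 0x70 = 0x4A
  0x4A ⊕ 0xF9 = 0xB3
  0xB3 ⊕ 0x0D = 0xBE
  0xBE ⊕ 0x3F = 0x81
  0x81 ⊕ 0x42 = 0xC3

C3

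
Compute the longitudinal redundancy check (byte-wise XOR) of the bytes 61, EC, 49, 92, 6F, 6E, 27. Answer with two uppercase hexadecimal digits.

70

XOR the bytes together:
  start with 0x61
  0x61 ⊕ 0xEC = 0x8D
  0x8D ⊕ 0x49 = 0xC4
  0xC4 ⊕ 0x92 = 0x56
  0x56 ⊕ 0x6F = 0x39
  0x39 ⊕ 0x6E = 0x57
  0x57 ⊕ 0x27 = 0x70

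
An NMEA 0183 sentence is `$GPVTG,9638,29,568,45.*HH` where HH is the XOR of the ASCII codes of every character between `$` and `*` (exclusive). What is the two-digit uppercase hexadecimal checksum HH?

XOR the ASCII codes of the payload characters:
  'G' = 0x47 → acc = 0x47
  'P' = 0x50 → acc = 0x17
  'V' = 0x56 → acc = 0x41
  'T' = 0x54 → acc = 0x15
  'G' = 0x47 → acc = 0x52
  ',' = 0x2C → acc = 0x7E
  '9' = 0x39 → acc = 0x47
  '6' = 0x36 → acc = 0x71
  '3' = 0x33 → acc = 0x42
  '8' = 0x38 → acc = 0x7A
  ',' = 0x2C → acc = 0x56
  '2' = 0x32 → acc = 0x64
  '9' = 0x39 → acc = 0x5D
  ',' = 0x2C → acc = 0x71
  '5' = 0x35 → acc = 0x44
  '6' = 0x36 → acc = 0x72
  '8' = 0x38 → acc = 0x4A
  ',' = 0x2C → acc = 0x66
  '4' = 0x34 → acc = 0x52
  '5' = 0x35 → acc = 0x67
  '.' = 0x2E → acc = 0x49
Checksum = 0x49.

49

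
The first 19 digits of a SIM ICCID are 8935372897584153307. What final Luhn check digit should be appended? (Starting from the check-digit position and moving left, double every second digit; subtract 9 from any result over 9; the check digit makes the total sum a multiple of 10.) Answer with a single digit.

Partial digits right→left: 7 0 3 3 5 1 4 8 5 7 9 8 2 7 3 5 3 9 8
Double every second digit counting from the check-digit position (so the 1st, 3rd, 5th, ... of the partial from the right).
  doubled (with −9 where >9): 5 6 1 8 1 9 4 6 6 7 → sum 53
  kept as-is: 0 3 1 8 7 8 7 5 9 → sum 48
Total = 53 + 48 = 101.
Check digit = (10 − (101 mod 10)) mod 10 = 9.

9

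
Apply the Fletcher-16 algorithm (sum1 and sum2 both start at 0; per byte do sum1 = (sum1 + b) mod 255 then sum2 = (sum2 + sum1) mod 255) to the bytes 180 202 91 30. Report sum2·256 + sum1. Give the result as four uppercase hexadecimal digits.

Running sums (mod 255):
  after byte 0 (180): sum1=180, sum2=180
  after byte 1 (202): sum1=127, sum2=52
  after byte 2 (91): sum1=218, sum2=15
  after byte 3 (30): sum1=248, sum2=8
Checksum = sum2·256 + sum1 = 8·256 + 248 = 2296 = 0x08F8.

08F8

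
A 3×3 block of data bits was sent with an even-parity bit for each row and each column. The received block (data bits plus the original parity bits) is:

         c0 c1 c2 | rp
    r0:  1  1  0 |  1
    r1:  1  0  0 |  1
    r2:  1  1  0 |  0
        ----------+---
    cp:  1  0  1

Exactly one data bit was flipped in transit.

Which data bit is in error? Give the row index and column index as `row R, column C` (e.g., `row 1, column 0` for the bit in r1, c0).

row 0, column 2

Recompute each row's even parity and compare to rp:
  r0: data parity 0, sent rp 1 → mismatch
  r1: data parity 1, sent rp 1 → ok
  r2: data parity 0, sent rp 0 → ok
Recompute each column's even parity and compare to cp:
  c0: data parity 1, sent cp 1 → ok
  c1: data parity 0, sent cp 0 → ok
  c2: data parity 0, sent cp 1 → mismatch
Exactly one row (r0) and one column (c2) fail → the flipped bit is at their intersection.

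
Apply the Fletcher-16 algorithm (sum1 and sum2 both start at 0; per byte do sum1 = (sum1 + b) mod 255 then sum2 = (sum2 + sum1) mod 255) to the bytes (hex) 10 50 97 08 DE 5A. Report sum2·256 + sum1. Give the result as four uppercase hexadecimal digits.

8039

Running sums (mod 255):
  after byte 0 (10): sum1=16, sum2=16
  after byte 1 (50): sum1=96, sum2=112
  after byte 2 (97): sum1=247, sum2=104
  after byte 3 (08): sum1=0, sum2=104
  after byte 4 (DE): sum1=222, sum2=71
  after byte 5 (5A): sum1=57, sum2=128
Checksum = sum2·256 + sum1 = 128·256 + 57 = 32825 = 0x8039.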